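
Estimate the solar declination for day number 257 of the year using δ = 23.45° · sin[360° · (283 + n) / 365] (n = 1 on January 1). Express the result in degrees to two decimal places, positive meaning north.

+3.02°

360 × (283 + 257) / 365 = 532.603°; sin(532.603°) = 0.1287.
δ = 23.45 × 0.1287 = 3.018° ≈ +3.02°.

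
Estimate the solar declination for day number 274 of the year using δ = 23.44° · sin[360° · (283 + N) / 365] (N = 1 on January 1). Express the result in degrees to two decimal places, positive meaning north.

360 × (283 + 274) / 365 = 549.370°; sin(549.370°) = -0.1628.
δ = 23.44 × -0.1628 = -3.816° ≈ -3.82°.

-3.82°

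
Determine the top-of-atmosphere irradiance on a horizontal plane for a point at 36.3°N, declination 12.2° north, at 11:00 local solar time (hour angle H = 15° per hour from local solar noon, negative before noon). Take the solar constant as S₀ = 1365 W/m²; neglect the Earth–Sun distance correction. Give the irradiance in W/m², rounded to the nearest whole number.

1209 W/m²

Hour angle H = 15° × (11 − 12) = -15.00°.
cos θ_z = sin(36.3°) sin(12.2°) + cos(36.3°) cos(12.2°) cos(-15.00°) = 0.1251 + 0.7609 = 0.8860.
Top-of-atmosphere irradiance = S₀ cos θ_z = 1365 × 0.8860 = 1209.39 W/m².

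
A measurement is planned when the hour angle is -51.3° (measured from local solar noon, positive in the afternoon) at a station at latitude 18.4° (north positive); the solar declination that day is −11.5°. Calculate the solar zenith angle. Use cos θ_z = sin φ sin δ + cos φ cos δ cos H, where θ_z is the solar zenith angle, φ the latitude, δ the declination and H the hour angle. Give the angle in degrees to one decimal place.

58.8°

cos θ_z = sin(18.4°) sin(-11.5°) + cos(18.4°) cos(-11.5°) cos(-51.30°) = -0.0629 + 0.5814 = 0.5185.
θ_z = arccos(0.5185) = 58.77°.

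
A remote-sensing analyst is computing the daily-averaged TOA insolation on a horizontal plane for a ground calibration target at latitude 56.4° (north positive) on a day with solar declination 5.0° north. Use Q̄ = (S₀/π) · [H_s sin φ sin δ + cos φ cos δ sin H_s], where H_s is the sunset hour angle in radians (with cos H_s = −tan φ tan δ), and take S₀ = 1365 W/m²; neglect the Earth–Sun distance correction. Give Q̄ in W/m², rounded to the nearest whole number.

The sunset hour angle satisfies cos H_s = −tan φ tan δ = -0.1317, giving H_s = 97.57°. In radians, H_s = 1.7029.
H_s sin φ sin δ = 1.7029 × 0.8329 × 0.0872 = 0.1237.
cos φ cos δ sin H_s = 0.5534 × 0.9962 × 0.9913 = 0.5465.
Q̄ = (1365/π) × (0.1237 + 0.5465) = 434.49 × 0.6702 = 291.20 W/m².

291 W/m²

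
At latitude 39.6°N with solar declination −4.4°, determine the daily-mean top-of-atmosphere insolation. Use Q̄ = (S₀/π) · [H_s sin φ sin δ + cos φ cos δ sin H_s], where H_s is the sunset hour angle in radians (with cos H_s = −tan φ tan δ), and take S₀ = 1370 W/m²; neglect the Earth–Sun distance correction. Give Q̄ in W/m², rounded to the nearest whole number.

−tan φ tan δ = −(0.8273)(-0.0769) = 0.0636; H_s = arccos(0.0636) = 86.35°. In radians, H_s = 1.5071.
H_s sin φ sin δ = 1.5071 × 0.6374 × -0.0767 = -0.0737.
cos φ cos δ sin H_s = 0.7705 × 0.9971 × 0.9980 = 0.7667.
Q̄ = (1370/π) × (-0.0737 + 0.7667) = 436.08 × 0.6930 = 302.20 W/m².

302 W/m²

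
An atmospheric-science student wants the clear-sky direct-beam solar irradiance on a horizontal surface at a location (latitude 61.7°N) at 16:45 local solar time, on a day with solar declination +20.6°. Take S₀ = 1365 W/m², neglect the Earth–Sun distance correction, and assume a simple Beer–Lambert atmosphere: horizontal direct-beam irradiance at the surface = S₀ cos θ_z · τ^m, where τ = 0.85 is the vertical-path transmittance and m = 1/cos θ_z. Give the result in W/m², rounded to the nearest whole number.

Hour angle H = 15° × (16.75 − 12) = 71.25°.
cos θ_z = sin φ sin δ + cos φ cos δ cos H = (0.8805)(0.3518) + (0.4741)(0.9361)(0.3214) = 0.4524.
Air mass m = 1/cos θ_z = 1/0.4524 = 2.210; τ^m = 0.85^2.210 = 0.6983.
Surface direct beam = 1365 × 0.4524 × 0.6983 = 431.22 W/m².

431 W/m²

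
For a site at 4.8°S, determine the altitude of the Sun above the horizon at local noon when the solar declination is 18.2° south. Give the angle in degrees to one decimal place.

At local solar noon the hour angle is zero, so the elevation is 90° − |φ − δ| = 90° − |-4.8° − (-18.2°)| = 90° − 13.4° = 76.6°.

76.6°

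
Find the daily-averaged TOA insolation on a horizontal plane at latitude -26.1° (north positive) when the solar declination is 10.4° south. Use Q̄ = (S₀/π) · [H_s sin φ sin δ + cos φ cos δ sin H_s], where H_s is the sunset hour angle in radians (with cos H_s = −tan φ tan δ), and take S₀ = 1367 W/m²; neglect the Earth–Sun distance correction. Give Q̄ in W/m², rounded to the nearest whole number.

440 W/m²

The sunset hour angle satisfies cos H_s = −tan φ tan δ = -0.0899, giving H_s = 95.16°. In radians, H_s = 1.6609.
H_s sin φ sin δ = 1.6609 × -0.4399 × -0.1805 = 0.1319.
cos φ cos δ sin H_s = 0.8980 × 0.9836 × 0.9959 = 0.8797.
Q̄ = (1367/π) × (0.1319 + 0.8797) = 435.13 × 1.0116 = 440.18 W/m².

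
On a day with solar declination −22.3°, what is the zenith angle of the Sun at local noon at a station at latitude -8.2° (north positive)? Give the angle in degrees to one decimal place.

At local solar noon the hour angle is zero, so the zenith angle is |φ − δ| = |-8.2° − (-22.3°)| = 14.1°.

14.1°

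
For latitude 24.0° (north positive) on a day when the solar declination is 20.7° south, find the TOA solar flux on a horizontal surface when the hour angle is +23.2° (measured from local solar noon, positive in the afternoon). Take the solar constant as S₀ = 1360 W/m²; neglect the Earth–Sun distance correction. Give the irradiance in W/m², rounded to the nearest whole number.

873 W/m²

cos θ_z = sin(24.0°) sin(-20.7°) + cos(24.0°) cos(-20.7°) cos(23.20°) = -0.1438 + 0.7855 = 0.6417.
Top-of-atmosphere irradiance = S₀ cos θ_z = 1360 × 0.6417 = 872.71 W/m².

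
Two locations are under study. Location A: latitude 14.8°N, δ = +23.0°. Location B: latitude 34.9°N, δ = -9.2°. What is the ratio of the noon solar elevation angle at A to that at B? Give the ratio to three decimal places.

A: 90° − |14.8 − (23.0)| = 81.80°.
B: 90° − |34.9 − (-9.2)| = 45.90°.
Ratio A/B = 81.8000 / 45.9000 = 1.7821.

1.782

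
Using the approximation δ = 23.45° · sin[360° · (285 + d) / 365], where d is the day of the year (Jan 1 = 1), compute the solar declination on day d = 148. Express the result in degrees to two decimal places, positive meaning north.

360 × (285 + 148) / 365 = 427.068°; sin(427.068°) = 0.9210.
δ = 23.45 × 0.9210 = 21.597° ≈ +21.60°.

+21.60°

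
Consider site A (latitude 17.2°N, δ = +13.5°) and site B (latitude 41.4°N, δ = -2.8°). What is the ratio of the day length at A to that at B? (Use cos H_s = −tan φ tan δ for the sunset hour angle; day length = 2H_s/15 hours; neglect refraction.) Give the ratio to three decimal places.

A: H_s = arccos(−tan 17.2° · tan 13.5°) = 94.26°, so 2H_s/15 = 12.5680 h.
B: H_s = arccos(−tan 41.4° · tan -2.8°) = 87.53°, so 2H_s/15 = 11.6707 h.
Ratio A/B = 12.5680 / 11.6707 = 1.0769.

1.077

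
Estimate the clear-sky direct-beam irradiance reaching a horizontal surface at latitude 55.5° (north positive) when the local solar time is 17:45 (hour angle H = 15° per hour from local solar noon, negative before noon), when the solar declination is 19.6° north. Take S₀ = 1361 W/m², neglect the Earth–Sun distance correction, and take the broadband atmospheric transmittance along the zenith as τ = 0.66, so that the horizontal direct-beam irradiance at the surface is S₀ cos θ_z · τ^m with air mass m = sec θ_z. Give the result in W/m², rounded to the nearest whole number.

112 W/m²

Hour angle H = 15° × (17.75 − 12) = 86.25°.
cos θ_z = sin(55.5°) sin(19.6°) + cos(55.5°) cos(19.6°) cos(86.25°) = 0.2765 + 0.0349 = 0.3114.
Air mass m = 1/cos θ_z = 1/0.3114 = 3.211; τ^m = 0.66^3.211 = 0.2634.
Surface direct beam = 1361 × 0.3114 × 0.2634 = 111.63 W/m².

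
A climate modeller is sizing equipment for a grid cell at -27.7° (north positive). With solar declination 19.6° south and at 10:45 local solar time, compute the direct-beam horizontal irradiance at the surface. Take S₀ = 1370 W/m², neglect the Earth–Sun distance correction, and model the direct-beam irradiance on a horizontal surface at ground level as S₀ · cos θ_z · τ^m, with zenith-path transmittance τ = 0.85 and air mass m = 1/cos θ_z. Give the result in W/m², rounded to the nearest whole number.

1091 W/m²

Hour angle H = 15° × (10.75 − 12) = -18.75°.
cos θ_z = sin φ sin δ + cos φ cos δ cos H = (-0.4648)(-0.3355) + (0.8854)(0.9421)(0.9469) = 0.9458.
Air mass m = 1/cos θ_z = 1/0.9458 = 1.057; τ^m = 0.85^1.057 = 0.8422.
Surface direct beam = 1370 × 0.9458 × 0.8422 = 1091.28 W/m².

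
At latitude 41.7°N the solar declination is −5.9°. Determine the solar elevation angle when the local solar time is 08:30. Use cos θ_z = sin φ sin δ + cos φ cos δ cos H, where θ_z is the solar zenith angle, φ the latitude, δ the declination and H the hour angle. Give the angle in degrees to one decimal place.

22.6°

Hour angle H = 15° × (8.5 − 12) = -52.50°.
cos θ_z = sin φ sin δ + cos φ cos δ cos H = (0.6652)(-0.1028) + (0.7466)(0.9947)(0.6088) = 0.3837.
θ_z = arccos(0.3837) = 67.44°, so the elevation is 90° − 67.44° = 22.56°.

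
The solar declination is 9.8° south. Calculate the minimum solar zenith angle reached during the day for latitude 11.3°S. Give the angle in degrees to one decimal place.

1.5°

At local solar noon the hour angle is zero, so the zenith angle is |φ − δ| = |-11.3° − (-9.8°)| = 1.5°.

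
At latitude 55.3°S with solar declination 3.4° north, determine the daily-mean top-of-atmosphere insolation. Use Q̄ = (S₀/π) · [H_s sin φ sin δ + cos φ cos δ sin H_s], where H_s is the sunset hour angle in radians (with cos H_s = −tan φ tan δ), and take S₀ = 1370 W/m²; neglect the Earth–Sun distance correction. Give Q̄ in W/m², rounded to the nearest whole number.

215 W/m²

The sunset hour angle satisfies cos H_s = −tan φ tan δ = 0.0858, giving H_s = 85.08°. In radians, H_s = 1.4849.
H_s sin φ sin δ = 1.4849 × -0.8221 × 0.0593 = -0.0724.
cos φ cos δ sin H_s = 0.5693 × 0.9982 × 0.9963 = 0.5662.
Q̄ = (1370/π) × (-0.0724 + 0.5662) = 436.08 × 0.4938 = 215.34 W/m².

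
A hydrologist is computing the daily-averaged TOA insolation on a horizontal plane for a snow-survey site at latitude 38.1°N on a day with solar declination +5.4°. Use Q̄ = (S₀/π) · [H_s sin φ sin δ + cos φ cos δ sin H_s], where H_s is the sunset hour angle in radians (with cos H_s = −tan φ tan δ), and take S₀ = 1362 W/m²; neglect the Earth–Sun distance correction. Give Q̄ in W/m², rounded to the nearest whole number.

380 W/m²

−tan φ tan δ = −(0.7841)(0.0945) = -0.0741; H_s = arccos(-0.0741) = 94.25°. In radians, H_s = 1.6450.
H_s sin φ sin δ = 1.6450 × 0.6170 × 0.0941 = 0.0955.
cos φ cos δ sin H_s = 0.7869 × 0.9956 × 0.9972 = 0.7812.
Q̄ = (1362/π) × (0.0955 + 0.7812) = 433.54 × 0.8767 = 380.08 W/m².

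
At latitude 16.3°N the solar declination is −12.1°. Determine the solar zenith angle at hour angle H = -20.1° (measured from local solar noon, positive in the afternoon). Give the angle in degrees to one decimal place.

34.7°

With φ = 16.3°, δ = -12.1°, H = -20.10°: sin φ sin δ = -0.0588, cos φ cos δ cos H = 0.8813, so cos θ_z = 0.8225.
θ_z = arccos(0.8225) = 34.66°.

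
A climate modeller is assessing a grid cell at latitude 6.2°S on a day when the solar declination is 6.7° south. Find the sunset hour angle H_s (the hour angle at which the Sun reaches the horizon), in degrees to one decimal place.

90.7°

cos H_s = −tan(-6.2°) · tan(-6.7°) = -0.0128, so H_s = arccos(-0.0128) = 90.73°.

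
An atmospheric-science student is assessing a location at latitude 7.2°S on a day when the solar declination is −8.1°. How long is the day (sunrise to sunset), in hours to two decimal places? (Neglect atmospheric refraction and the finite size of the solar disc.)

12.14 hours

The sunset hour angle satisfies cos H_s = −tan φ tan δ = -0.0180, giving H_s = 91.03°.
Day length = 2 H_s / 15° h⁻¹ = 182.06° / 15 = 12.137 h.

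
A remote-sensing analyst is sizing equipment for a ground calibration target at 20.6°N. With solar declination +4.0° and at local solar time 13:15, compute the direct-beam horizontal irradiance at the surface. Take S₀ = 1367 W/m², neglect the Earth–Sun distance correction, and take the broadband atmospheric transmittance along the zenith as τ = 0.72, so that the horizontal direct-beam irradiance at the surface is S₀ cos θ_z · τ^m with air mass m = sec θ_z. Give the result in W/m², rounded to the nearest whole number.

865 W/m²

Hour angle H = 15° × (13.25 − 12) = 18.75°.
cos θ_z = sin(20.6°) sin(4.0°) + cos(20.6°) cos(4.0°) cos(18.75°) = 0.0245 + 0.8842 = 0.9087.
Air mass m = 1/cos θ_z = 1/0.9087 = 1.100; τ^m = 0.72^1.100 = 0.6967.
Surface direct beam = 1367 × 0.9087 × 0.6967 = 865.44 W/m².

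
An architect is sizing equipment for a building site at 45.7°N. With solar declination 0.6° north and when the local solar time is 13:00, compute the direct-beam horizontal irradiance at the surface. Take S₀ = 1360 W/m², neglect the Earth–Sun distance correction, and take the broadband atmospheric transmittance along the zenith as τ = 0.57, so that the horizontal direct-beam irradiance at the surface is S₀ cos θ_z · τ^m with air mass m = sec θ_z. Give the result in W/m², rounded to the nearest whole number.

407 W/m²

Hour angle H = 15° × (13 − 12) = 15.00°.
With φ = 45.7°, δ = 0.6°, H = 15.00°: sin φ sin δ = 0.0075, cos φ cos δ cos H = 0.6746, so cos θ_z = 0.6821.
Air mass m = 1/cos θ_z = 1/0.6821 = 1.466; τ^m = 0.57^1.466 = 0.4386.
Surface direct beam = 1360 × 0.6821 × 0.4386 = 406.87 W/m².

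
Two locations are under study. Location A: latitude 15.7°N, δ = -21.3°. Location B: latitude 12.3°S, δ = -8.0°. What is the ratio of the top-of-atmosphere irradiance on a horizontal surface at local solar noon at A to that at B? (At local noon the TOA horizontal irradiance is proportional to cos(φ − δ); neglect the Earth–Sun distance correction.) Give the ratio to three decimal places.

0.801

A: cos θ_z = cos(15.7° − (-21.3°)) = 0.7986.
B: cos θ_z = cos(-12.3° − (-8.0°)) = 0.9972.
Ratio A/B = 0.7986 / 0.9972 = 0.8008.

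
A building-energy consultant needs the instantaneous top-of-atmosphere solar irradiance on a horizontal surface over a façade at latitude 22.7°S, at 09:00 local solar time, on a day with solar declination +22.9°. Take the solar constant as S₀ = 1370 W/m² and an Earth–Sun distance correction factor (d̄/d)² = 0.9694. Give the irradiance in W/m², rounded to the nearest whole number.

599 W/m²

Hour angle H = 15° × (9 − 12) = -45.00°.
With φ = -22.7°, δ = 22.9°, H = -45.00°: sin φ sin δ = -0.1502, cos φ cos δ cos H = 0.6009, so cos θ_z = 0.4507.
Top-of-atmosphere irradiance = S₀ (d̄/d)² cos θ_z = 1370 × 0.9694 × 0.4507 = 598.56 W/m².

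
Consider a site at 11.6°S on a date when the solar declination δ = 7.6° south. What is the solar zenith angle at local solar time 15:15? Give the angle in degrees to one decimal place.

Hour angle H = 15° × (15.25 − 12) = 48.75°.
cos θ_z = sin φ sin δ + cos φ cos δ cos H = (-0.2011)(-0.1323) + (0.9796)(0.9912)(0.6593) = 0.6668.
θ_z = arccos(0.6668) = 48.18°.

48.2°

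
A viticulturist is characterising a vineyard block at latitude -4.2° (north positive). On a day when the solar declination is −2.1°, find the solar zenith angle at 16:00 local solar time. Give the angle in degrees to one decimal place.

59.9°

Hour angle H = 15° × (16 − 12) = 60.00°.
cos θ_z = sin(-4.2°) sin(-2.1°) + cos(-4.2°) cos(-2.1°) cos(60.00°) = 0.0027 + 0.4983 = 0.5010.
θ_z = arccos(0.5010) = 59.93°.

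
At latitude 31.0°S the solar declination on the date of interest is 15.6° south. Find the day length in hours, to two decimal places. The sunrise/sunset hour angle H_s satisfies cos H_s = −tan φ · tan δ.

13.29 hours

−tan φ tan δ = −(-0.6009)(-0.2792) = -0.1678; H_s = arccos(-0.1678) = 99.66°.
Day length = 2 H_s / 15° h⁻¹ = 199.32° / 15 = 13.288 h.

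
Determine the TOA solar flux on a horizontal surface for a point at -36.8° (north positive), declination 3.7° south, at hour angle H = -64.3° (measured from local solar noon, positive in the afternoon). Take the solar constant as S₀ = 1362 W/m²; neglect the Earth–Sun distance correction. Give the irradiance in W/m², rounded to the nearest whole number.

525 W/m²

With φ = -36.8°, δ = -3.7°, H = -64.30°: sin φ sin δ = 0.0387, cos φ cos δ cos H = 0.3465, so cos θ_z = 0.3852.
Top-of-atmosphere irradiance = S₀ cos θ_z = 1362 × 0.3852 = 524.64 W/m².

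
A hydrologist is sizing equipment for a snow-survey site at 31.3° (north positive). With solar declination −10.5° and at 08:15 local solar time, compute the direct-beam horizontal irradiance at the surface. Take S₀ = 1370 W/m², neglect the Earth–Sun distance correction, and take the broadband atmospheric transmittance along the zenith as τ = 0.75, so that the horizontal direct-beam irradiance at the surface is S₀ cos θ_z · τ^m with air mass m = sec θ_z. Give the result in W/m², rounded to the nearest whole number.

235 W/m²

Hour angle H = 15° × (8.25 − 12) = -56.25°.
With φ = 31.3°, δ = -10.5°, H = -56.25°: sin φ sin δ = -0.0947, cos φ cos δ cos H = 0.4668, so cos θ_z = 0.3721.
Air mass m = 1/cos θ_z = 1/0.3721 = 2.687; τ^m = 0.75^2.687 = 0.4616.
Surface direct beam = 1370 × 0.3721 × 0.4616 = 235.31 W/m².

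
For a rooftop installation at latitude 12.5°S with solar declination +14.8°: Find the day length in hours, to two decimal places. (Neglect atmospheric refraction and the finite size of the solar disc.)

11.55 hours

cos H_s = −tan(-12.5°) · tan(14.8°) = 0.0586, so H_s = arccos(0.0586) = 86.64°.
Day length = 2 H_s / 15° h⁻¹ = 173.28° / 15 = 11.552 h.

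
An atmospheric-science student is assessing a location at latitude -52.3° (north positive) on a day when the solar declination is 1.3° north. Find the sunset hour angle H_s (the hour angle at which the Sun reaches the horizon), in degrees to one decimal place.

88.3°

−tan φ tan δ = −(-1.2938)(0.0227) = 0.0294; H_s = arccos(0.0294) = 88.32°.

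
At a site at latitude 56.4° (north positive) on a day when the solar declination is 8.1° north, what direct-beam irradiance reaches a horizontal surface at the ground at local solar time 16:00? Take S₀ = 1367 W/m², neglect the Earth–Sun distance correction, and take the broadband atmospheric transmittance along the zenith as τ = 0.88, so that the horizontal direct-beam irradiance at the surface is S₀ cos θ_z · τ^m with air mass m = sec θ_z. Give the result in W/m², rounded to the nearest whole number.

Hour angle H = 15° × (16 − 12) = 60.00°.
cos θ_z = sin(56.4°) sin(8.1°) + cos(56.4°) cos(8.1°) cos(60.00°) = 0.1174 + 0.2739 = 0.3913.
Air mass m = 1/cos θ_z = 1/0.3913 = 2.556; τ^m = 0.88^2.556 = 0.7213.
Surface direct beam = 1367 × 0.3913 × 0.7213 = 385.83 W/m².

386 W/m²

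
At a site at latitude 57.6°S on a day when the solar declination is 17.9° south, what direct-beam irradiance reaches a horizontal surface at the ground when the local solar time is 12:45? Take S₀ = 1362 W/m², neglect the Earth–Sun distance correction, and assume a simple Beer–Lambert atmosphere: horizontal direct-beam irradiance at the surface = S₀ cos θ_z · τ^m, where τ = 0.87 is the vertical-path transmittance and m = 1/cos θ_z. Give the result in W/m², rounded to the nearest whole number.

861 W/m²

Hour angle H = 15° × (12.75 − 12) = 11.25°.
cos θ_z = sin(-57.6°) sin(-17.9°) + cos(-57.6°) cos(-17.9°) cos(11.25°) = 0.2595 + 0.5001 = 0.7596.
Air mass m = 1/cos θ_z = 1/0.7596 = 1.316; τ^m = 0.87^1.316 = 0.8325.
Surface direct beam = 1362 × 0.7596 × 0.8325 = 861.28 W/m².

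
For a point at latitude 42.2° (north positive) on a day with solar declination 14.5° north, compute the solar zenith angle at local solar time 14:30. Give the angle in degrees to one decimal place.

42.5°

Hour angle H = 15° × (14.5 − 12) = 37.50°.
With φ = 42.2°, δ = 14.5°, H = 37.50°: sin φ sin δ = 0.1682, cos φ cos δ cos H = 0.5690, so cos θ_z = 0.7372.
θ_z = arccos(0.7372) = 42.51°.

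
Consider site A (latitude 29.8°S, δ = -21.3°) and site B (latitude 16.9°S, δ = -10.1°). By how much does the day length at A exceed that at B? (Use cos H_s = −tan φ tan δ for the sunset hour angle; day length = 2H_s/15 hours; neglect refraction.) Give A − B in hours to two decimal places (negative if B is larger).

A: H_s = arccos(−tan -29.8° · tan -21.3°) = 102.90°, so 2H_s/15 = 13.7200 h.
B: H_s = arccos(−tan -16.9° · tan -10.1°) = 93.10°, so 2H_s/15 = 12.4133 h.
A − B = 13.7200 − 12.4133 = 1.3067 h.

+1.31 h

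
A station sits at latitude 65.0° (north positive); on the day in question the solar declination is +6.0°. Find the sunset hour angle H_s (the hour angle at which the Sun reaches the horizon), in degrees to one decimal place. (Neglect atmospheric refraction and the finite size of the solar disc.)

103.0°

cos H_s = −tan(65.0°) · tan(6.0°) = -0.2254, so H_s = arccos(-0.2254) = 103.03°.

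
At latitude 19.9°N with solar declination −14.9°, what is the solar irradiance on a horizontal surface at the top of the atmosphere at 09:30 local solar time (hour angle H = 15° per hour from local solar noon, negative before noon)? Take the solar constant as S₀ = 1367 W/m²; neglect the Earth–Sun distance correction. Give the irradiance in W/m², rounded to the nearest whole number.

Hour angle H = 15° × (9.5 − 12) = -37.50°.
cos θ_z = sin(19.9°) sin(-14.9°) + cos(19.9°) cos(-14.9°) cos(-37.50°) = -0.0875 + 0.7209 = 0.6334.
Top-of-atmosphere irradiance = S₀ cos θ_z = 1367 × 0.6334 = 865.86 W/m².

866 W/m²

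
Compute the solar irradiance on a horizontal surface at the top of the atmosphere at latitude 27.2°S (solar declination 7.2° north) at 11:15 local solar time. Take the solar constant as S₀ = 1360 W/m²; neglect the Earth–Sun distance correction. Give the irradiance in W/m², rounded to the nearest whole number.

Hour angle H = 15° × (11.25 − 12) = -11.25°.
cos θ_z = sin(-27.2°) sin(7.2°) + cos(-27.2°) cos(7.2°) cos(-11.25°) = -0.0573 + 0.8654 = 0.8081.
Top-of-atmosphere irradiance = S₀ cos θ_z = 1360 × 0.8081 = 1099.02 W/m².

1099 W/m²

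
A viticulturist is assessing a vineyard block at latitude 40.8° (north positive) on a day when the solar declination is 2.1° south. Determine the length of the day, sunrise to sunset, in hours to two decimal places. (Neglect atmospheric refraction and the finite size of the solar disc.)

−tan φ tan δ = −(0.8632)(-0.0367) = 0.0317; H_s = arccos(0.0317) = 88.18°.
Day length = 2 H_s / 15° h⁻¹ = 176.36° / 15 = 11.757 h.

11.76 hours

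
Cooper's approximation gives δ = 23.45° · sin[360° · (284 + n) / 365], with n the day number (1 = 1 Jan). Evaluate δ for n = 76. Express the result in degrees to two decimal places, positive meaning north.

360 × (284 + 76) / 365 = 355.068°; sin(355.068°) = -0.0860.
δ = 23.45 × -0.0860 = -2.017° ≈ -2.02°.

-2.02°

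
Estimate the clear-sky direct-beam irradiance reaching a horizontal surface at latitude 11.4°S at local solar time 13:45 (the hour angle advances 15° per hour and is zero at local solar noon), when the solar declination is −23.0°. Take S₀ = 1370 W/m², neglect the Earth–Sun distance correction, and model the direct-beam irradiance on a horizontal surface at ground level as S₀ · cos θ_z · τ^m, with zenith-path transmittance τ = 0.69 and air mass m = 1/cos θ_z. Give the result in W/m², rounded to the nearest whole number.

799 W/m²

Hour angle H = 15° × (13.75 − 12) = 26.25°.
cos θ_z = sin φ sin δ + cos φ cos δ cos H = (-0.1977)(-0.3907) + (0.9803)(0.9205)(0.8969) = 0.8866.
Air mass m = 1/cos θ_z = 1/0.8866 = 1.128; τ^m = 0.69^1.128 = 0.6580.
Surface direct beam = 1370 × 0.8866 × 0.6580 = 799.23 W/m².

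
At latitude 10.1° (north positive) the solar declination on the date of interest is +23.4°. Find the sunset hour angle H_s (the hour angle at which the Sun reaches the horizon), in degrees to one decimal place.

The sunset hour angle satisfies cos H_s = −tan φ tan δ = -0.0771, giving H_s = 94.42°.

94.4°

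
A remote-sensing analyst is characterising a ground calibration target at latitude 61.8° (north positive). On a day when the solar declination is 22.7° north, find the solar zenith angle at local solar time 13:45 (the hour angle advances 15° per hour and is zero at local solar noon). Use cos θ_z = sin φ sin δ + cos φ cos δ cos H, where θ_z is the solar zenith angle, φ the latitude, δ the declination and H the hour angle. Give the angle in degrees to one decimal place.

Hour angle H = 15° × (13.75 − 12) = 26.25°.
cos θ_z = sin φ sin δ + cos φ cos δ cos H = (0.8813)(0.3859) + (0.4726)(0.9225)(0.8969) = 0.7311.
θ_z = arccos(0.7311) = 43.02°.

43.0°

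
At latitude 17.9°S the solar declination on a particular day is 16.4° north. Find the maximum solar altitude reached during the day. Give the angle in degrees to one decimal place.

55.7°

At local solar noon the hour angle is zero, so the elevation is 90° − |φ − δ| = 90° − |-17.9° − (16.4°)| = 90° − 34.3° = 55.7°.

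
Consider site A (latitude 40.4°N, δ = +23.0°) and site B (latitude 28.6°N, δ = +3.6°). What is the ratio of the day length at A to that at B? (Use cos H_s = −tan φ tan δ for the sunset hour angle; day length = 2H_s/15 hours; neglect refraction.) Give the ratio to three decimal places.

1.209

A: H_s = arccos(−tan 40.4° · tan 23.0°) = 111.18°, so 2H_s/15 = 14.8240 h.
B: H_s = arccos(−tan 28.6° · tan 3.6°) = 91.97°, so 2H_s/15 = 12.2627 h.
Ratio A/B = 14.8240 / 12.2627 = 1.2089.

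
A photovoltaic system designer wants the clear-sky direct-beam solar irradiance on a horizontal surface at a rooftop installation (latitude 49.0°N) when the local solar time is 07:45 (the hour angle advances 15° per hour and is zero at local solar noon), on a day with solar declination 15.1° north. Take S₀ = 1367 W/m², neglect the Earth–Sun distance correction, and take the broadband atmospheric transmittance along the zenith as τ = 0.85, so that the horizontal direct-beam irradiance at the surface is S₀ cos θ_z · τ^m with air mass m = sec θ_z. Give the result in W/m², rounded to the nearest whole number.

463 W/m²

Hour angle H = 15° × (7.75 − 12) = -63.75°.
With φ = 49.0°, δ = 15.1°, H = -63.75°: sin φ sin δ = 0.1966, cos φ cos δ cos H = 0.2801, so cos θ_z = 0.4767.
Air mass m = 1/cos θ_z = 1/0.4767 = 2.098; τ^m = 0.85^2.098 = 0.7111.
Surface direct beam = 1367 × 0.4767 × 0.7111 = 463.39 W/m².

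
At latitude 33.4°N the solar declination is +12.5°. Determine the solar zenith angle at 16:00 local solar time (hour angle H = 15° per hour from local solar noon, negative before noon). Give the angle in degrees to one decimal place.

Hour angle H = 15° × (16 − 12) = 60.00°.
With φ = 33.4°, δ = 12.5°, H = 60.00°: sin φ sin δ = 0.1191, cos φ cos δ cos H = 0.4075, so cos θ_z = 0.5266.
θ_z = arccos(0.5266) = 58.22°.

58.2°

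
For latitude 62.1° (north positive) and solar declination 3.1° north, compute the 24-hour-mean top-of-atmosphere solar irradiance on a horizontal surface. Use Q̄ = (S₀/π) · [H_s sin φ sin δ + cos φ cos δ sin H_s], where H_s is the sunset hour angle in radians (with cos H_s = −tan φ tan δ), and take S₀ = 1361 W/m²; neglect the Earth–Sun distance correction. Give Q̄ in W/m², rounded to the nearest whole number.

The sunset hour angle satisfies cos H_s = −tan φ tan δ = -0.1023, giving H_s = 95.87°. In radians, H_s = 1.6732.
H_s sin φ sin δ = 1.6732 × 0.8838 × 0.0541 = 0.0800.
cos φ cos δ sin H_s = 0.4679 × 0.9985 × 0.9948 = 0.4648.
Q̄ = (1361/π) × (0.0800 + 0.4648) = 433.22 × 0.5448 = 236.02 W/m².

236 W/m²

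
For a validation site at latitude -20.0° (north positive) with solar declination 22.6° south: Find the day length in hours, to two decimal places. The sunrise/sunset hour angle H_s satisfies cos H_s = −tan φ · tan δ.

cos H_s = −tan(-20.0°) · tan(-22.6°) = -0.1515, so H_s = arccos(-0.1515) = 98.71°.
Day length = 2 H_s / 15° h⁻¹ = 197.42° / 15 = 13.161 h.

13.16 hours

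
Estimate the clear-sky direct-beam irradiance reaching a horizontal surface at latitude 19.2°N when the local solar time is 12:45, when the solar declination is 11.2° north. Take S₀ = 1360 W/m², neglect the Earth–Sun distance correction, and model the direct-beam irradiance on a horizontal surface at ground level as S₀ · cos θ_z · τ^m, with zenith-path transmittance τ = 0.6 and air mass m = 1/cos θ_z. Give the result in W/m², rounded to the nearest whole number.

782 W/m²

Hour angle H = 15° × (12.75 − 12) = 11.25°.
cos θ_z = sin(19.2°) sin(11.2°) + cos(19.2°) cos(11.2°) cos(11.25°) = 0.0639 + 0.9086 = 0.9725.
Air mass m = 1/cos θ_z = 1/0.9725 = 1.028; τ^m = 0.6^1.028 = 0.5915.
Surface direct beam = 1360 × 0.9725 × 0.5915 = 782.32 W/m².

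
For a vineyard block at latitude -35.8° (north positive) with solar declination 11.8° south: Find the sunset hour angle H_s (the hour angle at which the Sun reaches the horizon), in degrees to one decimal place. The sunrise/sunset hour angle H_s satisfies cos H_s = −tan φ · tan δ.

−tan φ tan δ = −(-0.7212)(-0.2089) = -0.1507; H_s = arccos(-0.1507) = 98.67°.

98.7°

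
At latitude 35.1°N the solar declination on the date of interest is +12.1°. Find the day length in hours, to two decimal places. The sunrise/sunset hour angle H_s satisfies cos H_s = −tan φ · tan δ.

13.16 hours

The sunset hour angle satisfies cos H_s = −tan φ tan δ = -0.1507, giving H_s = 98.67°.
Day length = 2 H_s / 15° h⁻¹ = 197.34° / 15 = 13.156 h.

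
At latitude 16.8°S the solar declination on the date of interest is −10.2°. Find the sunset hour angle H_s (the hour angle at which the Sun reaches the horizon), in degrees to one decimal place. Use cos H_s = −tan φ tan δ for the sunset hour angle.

cos H_s = −tan(-16.8°) · tan(-10.2°) = -0.0543, so H_s = arccos(-0.0543) = 93.11°.

93.1°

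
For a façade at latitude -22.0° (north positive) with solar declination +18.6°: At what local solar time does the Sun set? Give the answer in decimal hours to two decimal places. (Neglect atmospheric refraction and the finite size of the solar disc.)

17.48 h

The sunset hour angle satisfies cos H_s = −tan φ tan δ = 0.1360, giving H_s = 82.18°.
Sunset is at 12 + H_s/15 = 12 + 5.479 = 17.479 h local solar time.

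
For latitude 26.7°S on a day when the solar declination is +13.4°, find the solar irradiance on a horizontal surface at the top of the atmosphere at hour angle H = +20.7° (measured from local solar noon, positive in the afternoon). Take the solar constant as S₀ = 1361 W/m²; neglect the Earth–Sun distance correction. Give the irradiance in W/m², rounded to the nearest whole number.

cos θ_z = sin φ sin δ + cos φ cos δ cos H = (-0.4493)(0.2317) + (0.8934)(0.9728)(0.9354) = 0.7089.
Top-of-atmosphere irradiance = S₀ cos θ_z = 1361 × 0.7089 = 964.81 W/m².

965 W/m²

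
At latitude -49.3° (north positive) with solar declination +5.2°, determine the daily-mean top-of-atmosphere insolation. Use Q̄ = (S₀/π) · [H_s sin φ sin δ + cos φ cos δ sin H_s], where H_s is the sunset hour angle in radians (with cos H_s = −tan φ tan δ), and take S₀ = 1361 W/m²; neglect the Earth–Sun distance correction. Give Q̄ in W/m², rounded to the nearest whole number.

236 W/m²

−tan φ tan δ = −(-1.1626)(0.0910) = 0.1058; H_s = arccos(0.1058) = 83.93°. In radians, H_s = 1.4649.
H_s sin φ sin δ = 1.4649 × -0.7581 × 0.0906 = -0.1006.
cos φ cos δ sin H_s = 0.6521 × 0.9959 × 0.9944 = 0.6458.
Q̄ = (1361/π) × (-0.1006 + 0.6458) = 433.22 × 0.5452 = 236.19 W/m².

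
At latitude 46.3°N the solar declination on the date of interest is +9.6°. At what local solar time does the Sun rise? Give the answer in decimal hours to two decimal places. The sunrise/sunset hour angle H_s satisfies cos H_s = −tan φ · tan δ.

5.32 h

The sunset hour angle satisfies cos H_s = −tan φ tan δ = -0.1770, giving H_s = 100.20°.
Sunrise is at 12 − H_s/15 = 12 − 6.680 = 5.320 h local solar time.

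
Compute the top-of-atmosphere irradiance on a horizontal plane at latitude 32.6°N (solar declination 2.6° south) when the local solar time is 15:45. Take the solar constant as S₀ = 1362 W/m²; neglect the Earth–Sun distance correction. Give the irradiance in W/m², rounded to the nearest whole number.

604 W/m²

Hour angle H = 15° × (15.75 − 12) = 56.25°.
cos θ_z = sin(32.6°) sin(-2.6°) + cos(32.6°) cos(-2.6°) cos(56.25°) = -0.0244 + 0.4676 = 0.4432.
Top-of-atmosphere irradiance = S₀ cos θ_z = 1362 × 0.4432 = 603.64 W/m².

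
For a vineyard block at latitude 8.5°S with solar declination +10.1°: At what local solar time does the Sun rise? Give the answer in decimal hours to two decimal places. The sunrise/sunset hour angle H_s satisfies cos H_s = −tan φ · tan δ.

The sunset hour angle satisfies cos H_s = −tan φ tan δ = 0.0266, giving H_s = 88.48°.
Sunrise is at 12 − H_s/15 = 12 − 5.899 = 6.101 h local solar time.

6.10 h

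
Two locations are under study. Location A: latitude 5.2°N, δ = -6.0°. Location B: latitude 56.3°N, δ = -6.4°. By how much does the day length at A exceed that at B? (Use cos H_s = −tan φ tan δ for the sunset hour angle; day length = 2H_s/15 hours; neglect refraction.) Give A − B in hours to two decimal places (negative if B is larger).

A: H_s = arccos(−tan 5.2° · tan -6.0°) = 89.45°, so 2H_s/15 = 11.9267 h.
B: H_s = arccos(−tan 56.3° · tan -6.4°) = 80.32°, so 2H_s/15 = 10.7093 h.
A − B = 11.9267 − 10.7093 = 1.2174 h.

+1.22 h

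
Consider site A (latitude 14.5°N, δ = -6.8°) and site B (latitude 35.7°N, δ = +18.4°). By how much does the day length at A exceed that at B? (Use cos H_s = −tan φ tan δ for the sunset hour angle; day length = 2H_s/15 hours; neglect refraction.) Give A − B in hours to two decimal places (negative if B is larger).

-2.08 h

A: H_s = arccos(−tan 14.5° · tan -6.8°) = 88.23°, so 2H_s/15 = 11.7640 h.
B: H_s = arccos(−tan 35.7° · tan 18.4°) = 103.83°, so 2H_s/15 = 13.8440 h.
A − B = 11.7640 − 13.8440 = -2.0800 h.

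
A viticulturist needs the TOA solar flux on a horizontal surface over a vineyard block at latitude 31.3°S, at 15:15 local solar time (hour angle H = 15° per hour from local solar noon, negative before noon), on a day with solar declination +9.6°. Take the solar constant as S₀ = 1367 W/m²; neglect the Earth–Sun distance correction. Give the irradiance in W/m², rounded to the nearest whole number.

641 W/m²

Hour angle H = 15° × (15.25 − 12) = 48.75°.
With φ = -31.3°, δ = 9.6°, H = 48.75°: sin φ sin δ = -0.0866, cos φ cos δ cos H = 0.5555, so cos θ_z = 0.4689.
Top-of-atmosphere irradiance = S₀ cos θ_z = 1367 × 0.4689 = 640.99 W/m².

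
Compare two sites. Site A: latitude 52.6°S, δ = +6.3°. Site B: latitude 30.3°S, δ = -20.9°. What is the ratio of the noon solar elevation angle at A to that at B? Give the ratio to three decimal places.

0.386

A: 90° − |-52.6 − (6.3)| = 31.10°.
B: 90° − |-30.3 − (-20.9)| = 80.60°.
Ratio A/B = 31.1000 / 80.6000 = 0.3859.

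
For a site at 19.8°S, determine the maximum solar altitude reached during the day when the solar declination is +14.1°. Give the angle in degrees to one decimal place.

56.1°

At local solar noon the hour angle is zero, so the elevation is 90° − |φ − δ| = 90° − |-19.8° − (14.1°)| = 90° − 33.9° = 56.1°.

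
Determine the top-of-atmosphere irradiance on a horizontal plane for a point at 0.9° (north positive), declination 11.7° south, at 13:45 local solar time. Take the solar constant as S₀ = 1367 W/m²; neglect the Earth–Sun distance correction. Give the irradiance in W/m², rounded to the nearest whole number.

1196 W/m²

Hour angle H = 15° × (13.75 − 12) = 26.25°.
cos θ_z = sin(0.9°) sin(-11.7°) + cos(0.9°) cos(-11.7°) cos(26.25°) = -0.0032 + 0.8781 = 0.8749.
Top-of-atmosphere irradiance = S₀ cos θ_z = 1367 × 0.8749 = 1195.99 W/m².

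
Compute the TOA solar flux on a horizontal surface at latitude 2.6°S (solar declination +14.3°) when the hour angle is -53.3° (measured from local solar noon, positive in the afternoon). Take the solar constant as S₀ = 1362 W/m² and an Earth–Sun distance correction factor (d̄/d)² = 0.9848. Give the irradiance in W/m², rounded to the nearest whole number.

761 W/m²

cos θ_z = sin(-2.6°) sin(14.3°) + cos(-2.6°) cos(14.3°) cos(-53.30°) = -0.0112 + 0.5785 = 0.5673.
Top-of-atmosphere irradiance = S₀ (d̄/d)² cos θ_z = 1362 × 0.9848 × 0.5673 = 760.92 W/m².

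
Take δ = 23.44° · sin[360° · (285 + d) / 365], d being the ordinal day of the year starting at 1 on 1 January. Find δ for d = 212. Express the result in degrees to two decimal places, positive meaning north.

+17.91°

360 × (285 + 212) / 365 = 490.192°; sin(490.192°) = 0.7639.
δ = 23.44 × 0.7639 = 17.906° ≈ +17.91°.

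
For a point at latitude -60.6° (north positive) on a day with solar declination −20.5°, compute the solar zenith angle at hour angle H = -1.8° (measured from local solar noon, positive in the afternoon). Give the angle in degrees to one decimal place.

40.1°

With φ = -60.6°, δ = -20.5°, H = -1.80°: sin φ sin δ = 0.3051, cos φ cos δ cos H = 0.4596, so cos θ_z = 0.7647.
θ_z = arccos(0.7647) = 40.12°.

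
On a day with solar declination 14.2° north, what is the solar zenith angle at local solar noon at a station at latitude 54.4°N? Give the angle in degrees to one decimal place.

40.2°

At local solar noon the hour angle is zero, so the zenith angle is |φ − δ| = |54.4° − (14.2°)| = 40.2°.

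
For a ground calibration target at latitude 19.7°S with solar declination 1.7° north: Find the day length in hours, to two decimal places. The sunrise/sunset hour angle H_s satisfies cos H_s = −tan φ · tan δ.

11.92 hours

The sunset hour angle satisfies cos H_s = −tan φ tan δ = 0.0106, giving H_s = 89.39°.
Day length = 2 H_s / 15° h⁻¹ = 178.78° / 15 = 11.919 h.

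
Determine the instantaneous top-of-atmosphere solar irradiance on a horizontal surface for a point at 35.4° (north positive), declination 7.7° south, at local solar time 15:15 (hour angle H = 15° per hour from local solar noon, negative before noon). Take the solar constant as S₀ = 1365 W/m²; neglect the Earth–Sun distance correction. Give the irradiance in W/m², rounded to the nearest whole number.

Hour angle H = 15° × (15.25 − 12) = 48.75°.
With φ = 35.4°, δ = -7.7°, H = 48.75°: sin φ sin δ = -0.0776, cos φ cos δ cos H = 0.5326, so cos θ_z = 0.4550.
Top-of-atmosphere irradiance = S₀ cos θ_z = 1365 × 0.4550 = 621.08 W/m².

621 W/m²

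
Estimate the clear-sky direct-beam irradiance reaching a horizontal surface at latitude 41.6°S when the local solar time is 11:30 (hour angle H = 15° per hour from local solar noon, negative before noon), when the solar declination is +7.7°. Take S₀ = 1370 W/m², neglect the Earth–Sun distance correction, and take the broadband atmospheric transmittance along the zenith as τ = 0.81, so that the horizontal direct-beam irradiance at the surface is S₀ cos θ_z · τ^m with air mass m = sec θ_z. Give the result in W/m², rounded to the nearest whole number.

638 W/m²

Hour angle H = 15° × (11.5 − 12) = -7.50°.
cos θ_z = sin(-41.6°) sin(7.7°) + cos(-41.6°) cos(7.7°) cos(-7.50°) = -0.0890 + 0.7347 = 0.6457.
Air mass m = 1/cos θ_z = 1/0.6457 = 1.549; τ^m = 0.81^1.549 = 0.7215.
Surface direct beam = 1370 × 0.6457 × 0.7215 = 638.25 W/m².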